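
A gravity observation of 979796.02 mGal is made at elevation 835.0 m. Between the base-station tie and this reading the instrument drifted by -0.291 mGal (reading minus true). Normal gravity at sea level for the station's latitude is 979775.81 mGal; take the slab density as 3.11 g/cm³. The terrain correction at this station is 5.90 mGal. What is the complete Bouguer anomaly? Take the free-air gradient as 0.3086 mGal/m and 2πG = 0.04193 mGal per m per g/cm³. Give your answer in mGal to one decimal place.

Drift-corrected reading = 979796.02 − (-0.291) = 979796.311 mGal
Free-air correction = 0.3086 × 835.0 = 257.68 mGal
Free-air anomaly = 979796.311 − 979775.81 + (257.68) = 278.181 mGal
Bouguer slab correction = 0.04193 × 3.11 × 835.0 = 108.89 mGal
Simple Bouguer anomaly = 278.181 − (108.89) = 169.291 mGal
Complete Bouguer anomaly = 169.291 + 5.90 = 175.191 mGal

175.2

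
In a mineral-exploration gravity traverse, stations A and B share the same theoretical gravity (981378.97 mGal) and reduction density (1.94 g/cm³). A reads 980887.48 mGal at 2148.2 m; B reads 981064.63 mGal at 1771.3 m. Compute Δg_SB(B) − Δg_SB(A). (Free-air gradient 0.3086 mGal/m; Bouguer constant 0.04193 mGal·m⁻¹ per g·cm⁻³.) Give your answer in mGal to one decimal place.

Δg_SB(A) = 980887.48 − 981378.97 + 0.3086×2148.2 − 0.04193×1.94×2148.2 = -3.30 mGal
Δg_SB(B) = 981064.63 − 981378.97 + 0.3086×1771.3 − 0.04193×1.94×1771.3 = 88.20 mGal
Difference = 88.20 − (-3.30) = 91.50 mGal

91.5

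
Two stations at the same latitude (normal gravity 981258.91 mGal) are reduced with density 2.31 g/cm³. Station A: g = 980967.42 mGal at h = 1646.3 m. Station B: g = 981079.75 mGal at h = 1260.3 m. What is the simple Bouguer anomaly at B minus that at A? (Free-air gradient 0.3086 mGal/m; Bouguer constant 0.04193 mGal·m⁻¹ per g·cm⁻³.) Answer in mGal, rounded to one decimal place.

30.6

Δg_SB(A) = 980967.42 − 981258.91 + 0.3086×1646.3 − 0.04193×2.31×1646.3 = 57.10 mGal
Δg_SB(B) = 981079.75 − 981258.91 + 0.3086×1260.3 − 0.04193×2.31×1260.3 = 87.70 mGal
Difference = 87.70 − (57.10) = 30.60 mGal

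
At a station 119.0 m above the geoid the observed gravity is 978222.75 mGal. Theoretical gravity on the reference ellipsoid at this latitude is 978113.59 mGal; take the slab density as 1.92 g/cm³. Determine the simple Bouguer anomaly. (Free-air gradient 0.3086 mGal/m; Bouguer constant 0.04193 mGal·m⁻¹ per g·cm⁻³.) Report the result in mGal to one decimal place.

Free-air correction = 0.3086 × 119.0 = 36.72 mGal
Free-air anomaly = 978222.75 − 978113.59 + (36.72) = 145.88 mGal
Bouguer slab correction = 0.04193 × 1.92 × 119.0 = 9.58 mGal
Simple Bouguer anomaly = 145.88 − (9.58) = 136.30 mGal

136.3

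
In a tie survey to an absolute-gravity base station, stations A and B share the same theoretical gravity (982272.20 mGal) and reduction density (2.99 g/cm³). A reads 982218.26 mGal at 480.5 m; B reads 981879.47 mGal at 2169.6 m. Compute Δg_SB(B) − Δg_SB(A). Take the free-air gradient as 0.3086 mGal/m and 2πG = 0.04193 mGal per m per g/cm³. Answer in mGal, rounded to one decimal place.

Δg_SB(A) = 982218.26 − 982272.20 + 0.3086×480.5 − 0.04193×2.99×480.5 = 34.10 mGal
Δg_SB(B) = 981879.47 − 982272.20 + 0.3086×2169.6 − 0.04193×2.99×2169.6 = 4.80 mGal
Difference = 4.80 − (34.10) = -29.30 mGal

-29.3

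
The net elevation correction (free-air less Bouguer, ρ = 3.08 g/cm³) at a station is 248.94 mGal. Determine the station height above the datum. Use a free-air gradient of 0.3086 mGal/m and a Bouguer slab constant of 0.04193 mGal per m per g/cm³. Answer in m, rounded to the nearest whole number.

Combined gradient = 0.3086 − 0.04193 × 3.08 = 0.1794556 mGal/m
h = 248.94 / 0.1794556 = 1387.20 m

1387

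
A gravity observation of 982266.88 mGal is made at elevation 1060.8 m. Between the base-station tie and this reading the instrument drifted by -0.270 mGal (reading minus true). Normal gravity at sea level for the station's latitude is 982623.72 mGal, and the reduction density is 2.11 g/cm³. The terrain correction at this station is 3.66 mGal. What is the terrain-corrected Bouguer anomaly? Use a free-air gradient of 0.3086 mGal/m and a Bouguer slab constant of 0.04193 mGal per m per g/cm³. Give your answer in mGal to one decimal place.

Drift-corrected reading = 982266.88 − (-0.270) = 982267.150 mGal
Free-air correction = 0.3086 × 1060.8 = 327.36 mGal
Free-air anomaly = 982267.150 − 982623.72 + (327.36) = -29.210 mGal
Bouguer slab correction = 0.04193 × 2.11 × 1060.8 = 93.85 mGal
Simple Bouguer anomaly = -29.210 − (93.85) = -123.060 mGal
Complete Bouguer anomaly = -123.060 + 3.66 = -119.400 mGal

-119.4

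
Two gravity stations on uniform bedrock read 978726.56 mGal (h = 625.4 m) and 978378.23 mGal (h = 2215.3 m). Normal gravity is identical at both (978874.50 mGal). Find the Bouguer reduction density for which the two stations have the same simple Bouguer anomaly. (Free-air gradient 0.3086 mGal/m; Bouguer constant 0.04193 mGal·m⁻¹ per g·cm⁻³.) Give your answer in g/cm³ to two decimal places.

Δg_obs = 978378.23 − 978726.56 = -348.33 mGal over Δh = 2215.3 − 625.4 = 1589.9 m
Equal Bouguer anomalies ⇒ Δg_obs + (0.3086 − 0.04193ρ)·Δh = 0
0.3086 − 0.04193ρ = −Δg_obs/Δh = 0.21909
ρ = (0.3086 − 0.21909) / 0.04193 = 2.13 g/cm³

2.13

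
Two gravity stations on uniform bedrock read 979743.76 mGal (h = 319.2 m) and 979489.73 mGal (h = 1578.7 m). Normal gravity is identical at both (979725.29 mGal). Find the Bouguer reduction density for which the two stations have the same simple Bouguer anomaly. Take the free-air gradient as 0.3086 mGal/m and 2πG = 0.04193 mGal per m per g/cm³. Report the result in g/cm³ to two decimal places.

Δg_obs = 979489.73 − 979743.76 = -254.03 mGal over Δh = 1578.7 − 319.2 = 1259.5 m
Equal Bouguer anomalies ⇒ Δg_obs + (0.3086 − 0.04193ρ)·Δh = 0
0.3086 − 0.04193ρ = −Δg_obs/Δh = 0.20169
ρ = (0.3086 − 0.20169) / 0.04193 = 2.55 g/cm³

2.55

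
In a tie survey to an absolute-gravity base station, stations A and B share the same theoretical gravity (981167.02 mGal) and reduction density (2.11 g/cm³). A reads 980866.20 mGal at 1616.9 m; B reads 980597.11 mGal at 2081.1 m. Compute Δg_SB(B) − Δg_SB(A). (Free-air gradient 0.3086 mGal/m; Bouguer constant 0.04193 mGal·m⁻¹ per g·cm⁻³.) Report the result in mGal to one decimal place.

Δg_SB(A) = 980866.20 − 981167.02 + 0.3086×1616.9 − 0.04193×2.11×1616.9 = 55.10 mGal
Δg_SB(B) = 980597.11 − 981167.02 + 0.3086×2081.1 − 0.04193×2.11×2081.1 = -111.80 mGal
Difference = -111.80 − (55.10) = -166.90 mGal

-166.9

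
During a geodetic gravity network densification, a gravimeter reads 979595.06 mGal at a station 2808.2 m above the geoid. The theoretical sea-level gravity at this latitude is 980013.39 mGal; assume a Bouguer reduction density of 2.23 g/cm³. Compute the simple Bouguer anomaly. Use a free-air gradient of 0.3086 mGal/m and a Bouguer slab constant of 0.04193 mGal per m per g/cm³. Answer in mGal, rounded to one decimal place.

Free-air correction = 0.3086 × 2808.2 = 866.61 mGal
Free-air anomaly = 979595.06 − 980013.39 + (866.61) = 448.28 mGal
Bouguer slab correction = 0.04193 × 2.23 × 2808.2 = 262.58 mGal
Simple Bouguer anomaly = 448.28 − (262.58) = 185.70 mGal

185.7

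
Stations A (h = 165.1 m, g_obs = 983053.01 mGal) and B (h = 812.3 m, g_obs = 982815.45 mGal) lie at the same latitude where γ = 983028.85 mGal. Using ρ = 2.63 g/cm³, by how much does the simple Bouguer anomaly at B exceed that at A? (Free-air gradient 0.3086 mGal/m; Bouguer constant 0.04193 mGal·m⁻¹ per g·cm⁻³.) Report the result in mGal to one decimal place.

Δg_SB(A) = 983053.01 − 983028.85 + 0.3086×165.1 − 0.04193×2.63×165.1 = 56.90 mGal
Δg_SB(B) = 982815.45 − 983028.85 + 0.3086×812.3 − 0.04193×2.63×812.3 = -52.30 mGal
Difference = -52.30 − (56.90) = -109.20 mGal

-109.2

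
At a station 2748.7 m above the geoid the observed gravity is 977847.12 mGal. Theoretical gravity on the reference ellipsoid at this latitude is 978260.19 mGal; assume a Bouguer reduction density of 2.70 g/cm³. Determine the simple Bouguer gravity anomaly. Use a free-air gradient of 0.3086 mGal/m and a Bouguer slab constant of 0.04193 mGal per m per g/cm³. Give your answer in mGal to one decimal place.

124.0

Free-air correction = 0.3086 × 2748.7 = 848.25 mGal
Free-air anomaly = 977847.12 − 978260.19 + (848.25) = 435.18 mGal
Bouguer slab correction = 0.04193 × 2.70 × 2748.7 = 311.18 mGal
Simple Bouguer anomaly = 435.18 − (311.18) = 124.00 mGal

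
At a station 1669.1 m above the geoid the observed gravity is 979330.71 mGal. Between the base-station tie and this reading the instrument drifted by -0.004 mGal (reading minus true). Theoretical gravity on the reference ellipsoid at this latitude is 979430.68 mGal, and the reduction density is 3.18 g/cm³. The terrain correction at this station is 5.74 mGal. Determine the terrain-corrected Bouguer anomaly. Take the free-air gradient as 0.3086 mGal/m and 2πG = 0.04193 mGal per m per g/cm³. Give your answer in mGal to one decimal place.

198.3

Drift-corrected reading = 979330.71 − (-0.004) = 979330.714 mGal
Free-air correction = 0.3086 × 1669.1 = 515.08 mGal
Free-air anomaly = 979330.714 − 979430.68 + (515.08) = 415.114 mGal
Bouguer slab correction = 0.04193 × 3.18 × 1669.1 = 222.55 mGal
Simple Bouguer anomaly = 415.114 − (222.55) = 192.564 mGal
Complete Bouguer anomaly = 192.564 + 5.74 = 198.304 mGal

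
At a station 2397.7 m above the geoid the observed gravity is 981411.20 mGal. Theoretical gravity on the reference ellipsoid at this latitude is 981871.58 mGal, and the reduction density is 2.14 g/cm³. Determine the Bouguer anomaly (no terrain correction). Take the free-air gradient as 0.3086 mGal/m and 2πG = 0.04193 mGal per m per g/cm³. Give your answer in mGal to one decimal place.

Free-air correction = 0.3086 × 2397.7 = 739.93 mGal
Free-air anomaly = 981411.20 − 981871.58 + (739.93) = 279.55 mGal
Bouguer slab correction = 0.04193 × 2.14 × 2397.7 = 215.15 mGal
Simple Bouguer anomaly = 279.55 − (215.15) = 64.40 mGal

64.4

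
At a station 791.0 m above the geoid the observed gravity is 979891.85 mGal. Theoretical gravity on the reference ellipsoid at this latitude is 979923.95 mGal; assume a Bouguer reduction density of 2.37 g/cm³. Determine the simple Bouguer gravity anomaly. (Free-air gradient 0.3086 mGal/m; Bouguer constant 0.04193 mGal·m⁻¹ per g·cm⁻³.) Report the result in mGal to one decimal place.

Free-air correction = 0.3086 × 791.0 = 244.10 mGal
Free-air anomaly = 979891.85 − 979923.95 + (244.10) = 212.00 mGal
Bouguer slab correction = 0.04193 × 2.37 × 791.0 = 78.60 mGal
Simple Bouguer anomaly = 212.00 − (78.60) = 133.40 mGal

133.4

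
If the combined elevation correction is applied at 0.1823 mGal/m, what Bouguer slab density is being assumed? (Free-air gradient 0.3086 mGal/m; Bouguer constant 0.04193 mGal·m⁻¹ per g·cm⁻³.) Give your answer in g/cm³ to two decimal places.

0.1823 = 0.3086 − 0.04193 × ρ
ρ = (0.3086 − 0.1823) / 0.04193 = 3.01 g/cm³

3.01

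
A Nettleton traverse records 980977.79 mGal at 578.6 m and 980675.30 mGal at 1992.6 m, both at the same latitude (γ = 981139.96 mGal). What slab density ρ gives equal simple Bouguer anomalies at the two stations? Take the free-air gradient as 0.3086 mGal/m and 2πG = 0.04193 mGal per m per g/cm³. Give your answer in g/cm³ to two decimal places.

2.26

Δg_obs = 980675.30 − 980977.79 = -302.49 mGal over Δh = 1992.6 − 578.6 = 1414.0 m
Equal Bouguer anomalies ⇒ Δg_obs + (0.3086 − 0.04193ρ)·Δh = 0
0.3086 − 0.04193ρ = −Δg_obs/Δh = 0.21393
ρ = (0.3086 − 0.21393) / 0.04193 = 2.26 g/cm³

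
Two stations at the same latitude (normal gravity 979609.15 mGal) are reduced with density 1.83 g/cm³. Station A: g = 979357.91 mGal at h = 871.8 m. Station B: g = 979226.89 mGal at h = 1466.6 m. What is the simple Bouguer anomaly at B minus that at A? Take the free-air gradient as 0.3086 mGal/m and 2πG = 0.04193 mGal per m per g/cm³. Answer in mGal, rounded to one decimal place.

Δg_SB(A) = 979357.91 − 979609.15 + 0.3086×871.8 − 0.04193×1.83×871.8 = -49.10 mGal
Δg_SB(B) = 979226.89 − 979609.15 + 0.3086×1466.6 − 0.04193×1.83×1466.6 = -42.20 mGal
Difference = -42.20 − (-49.10) = 6.90 mGal

6.9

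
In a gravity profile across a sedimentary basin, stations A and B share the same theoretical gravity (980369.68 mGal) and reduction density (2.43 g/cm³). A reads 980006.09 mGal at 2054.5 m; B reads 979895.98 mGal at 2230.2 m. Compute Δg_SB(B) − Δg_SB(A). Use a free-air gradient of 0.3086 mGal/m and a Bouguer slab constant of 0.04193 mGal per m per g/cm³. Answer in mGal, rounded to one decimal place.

-73.8

Δg_SB(A) = 980006.09 − 980369.68 + 0.3086×2054.5 − 0.04193×2.43×2054.5 = 61.10 mGal
Δg_SB(B) = 979895.98 − 980369.68 + 0.3086×2230.2 − 0.04193×2.43×2230.2 = -12.70 mGal
Difference = -12.70 − (61.10) = -73.80 mGal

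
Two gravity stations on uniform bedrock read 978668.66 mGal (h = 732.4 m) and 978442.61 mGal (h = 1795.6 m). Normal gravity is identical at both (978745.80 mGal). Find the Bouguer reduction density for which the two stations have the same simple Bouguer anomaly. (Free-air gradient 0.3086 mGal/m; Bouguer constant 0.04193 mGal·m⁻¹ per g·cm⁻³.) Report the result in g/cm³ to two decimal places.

2.29

Δg_obs = 978442.61 − 978668.66 = -226.05 mGal over Δh = 1795.6 − 732.4 = 1063.2 m
Equal Bouguer anomalies ⇒ Δg_obs + (0.3086 − 0.04193ρ)·Δh = 0
0.3086 − 0.04193ρ = −Δg_obs/Δh = 0.21261
ρ = (0.3086 − 0.21261) / 0.04193 = 2.29 g/cm³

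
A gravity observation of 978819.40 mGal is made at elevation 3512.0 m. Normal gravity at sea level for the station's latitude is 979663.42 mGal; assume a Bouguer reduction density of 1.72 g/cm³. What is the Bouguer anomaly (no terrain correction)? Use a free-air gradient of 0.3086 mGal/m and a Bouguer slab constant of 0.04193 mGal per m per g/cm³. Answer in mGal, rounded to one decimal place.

-13.5

Free-air correction = 0.3086 × 3512.0 = 1083.80 mGal
Free-air anomaly = 978819.40 − 979663.42 + (1083.80) = 239.78 mGal
Bouguer slab correction = 0.04193 × 1.72 × 3512.0 = 253.28 mGal
Simple Bouguer anomaly = 239.78 − (253.28) = -13.50 mGal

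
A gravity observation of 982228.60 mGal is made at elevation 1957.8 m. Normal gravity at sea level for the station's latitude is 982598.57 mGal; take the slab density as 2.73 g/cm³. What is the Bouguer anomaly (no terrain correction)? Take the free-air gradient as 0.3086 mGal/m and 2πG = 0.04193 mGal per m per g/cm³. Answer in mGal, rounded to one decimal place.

Free-air correction = 0.3086 × 1957.8 = 604.18 mGal
Free-air anomaly = 982228.60 − 982598.57 + (604.18) = 234.21 mGal
Bouguer slab correction = 0.04193 × 2.73 × 1957.8 = 224.11 mGal
Simple Bouguer anomaly = 234.21 − (224.11) = 10.10 mGal

10.1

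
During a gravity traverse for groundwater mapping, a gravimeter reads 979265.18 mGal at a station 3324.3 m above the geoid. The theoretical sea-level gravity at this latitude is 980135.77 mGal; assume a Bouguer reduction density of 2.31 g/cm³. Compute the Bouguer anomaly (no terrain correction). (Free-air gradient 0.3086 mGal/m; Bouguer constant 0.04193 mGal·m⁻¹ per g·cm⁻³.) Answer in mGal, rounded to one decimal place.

Free-air correction = 0.3086 × 3324.3 = 1025.88 mGal
Free-air anomaly = 979265.18 − 980135.77 + (1025.88) = 155.29 mGal
Bouguer slab correction = 0.04193 × 2.31 × 3324.3 = 321.99 mGal
Simple Bouguer anomaly = 155.29 − (321.99) = -166.70 mGal

-166.7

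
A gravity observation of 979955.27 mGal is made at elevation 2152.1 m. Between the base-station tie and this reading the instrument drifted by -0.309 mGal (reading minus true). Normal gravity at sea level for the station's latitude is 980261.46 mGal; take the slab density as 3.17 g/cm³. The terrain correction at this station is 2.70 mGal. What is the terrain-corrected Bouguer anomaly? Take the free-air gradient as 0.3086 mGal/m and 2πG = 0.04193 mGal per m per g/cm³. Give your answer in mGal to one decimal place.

Drift-corrected reading = 979955.27 − (-0.309) = 979955.579 mGal
Free-air correction = 0.3086 × 2152.1 = 664.14 mGal
Free-air anomaly = 979955.579 − 980261.46 + (664.14) = 358.259 mGal
Bouguer slab correction = 0.04193 × 3.17 × 2152.1 = 286.05 mGal
Simple Bouguer anomaly = 358.259 − (286.05) = 72.209 mGal
Complete Bouguer anomaly = 72.209 + 2.70 = 74.909 mGal

74.9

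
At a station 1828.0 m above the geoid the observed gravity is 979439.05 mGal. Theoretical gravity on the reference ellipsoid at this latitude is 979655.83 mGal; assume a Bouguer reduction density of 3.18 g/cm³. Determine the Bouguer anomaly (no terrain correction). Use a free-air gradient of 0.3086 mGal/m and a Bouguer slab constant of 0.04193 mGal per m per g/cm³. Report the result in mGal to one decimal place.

103.6

Free-air correction = 0.3086 × 1828.0 = 564.12 mGal
Free-air anomaly = 979439.05 − 979655.83 + (564.12) = 347.34 mGal
Bouguer slab correction = 0.04193 × 3.18 × 1828.0 = 243.74 mGal
Simple Bouguer anomaly = 347.34 − (243.74) = 103.60 mGal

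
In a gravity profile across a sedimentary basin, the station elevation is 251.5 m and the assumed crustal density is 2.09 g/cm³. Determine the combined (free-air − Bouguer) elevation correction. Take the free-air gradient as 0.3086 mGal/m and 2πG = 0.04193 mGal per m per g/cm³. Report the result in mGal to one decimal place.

55.6

Combined gradient = 0.3086 − 0.04193 × 2.09 = 0.2209663 mGal/m
Combined elevation correction = 0.2209663 × 251.5 = 55.6 mGal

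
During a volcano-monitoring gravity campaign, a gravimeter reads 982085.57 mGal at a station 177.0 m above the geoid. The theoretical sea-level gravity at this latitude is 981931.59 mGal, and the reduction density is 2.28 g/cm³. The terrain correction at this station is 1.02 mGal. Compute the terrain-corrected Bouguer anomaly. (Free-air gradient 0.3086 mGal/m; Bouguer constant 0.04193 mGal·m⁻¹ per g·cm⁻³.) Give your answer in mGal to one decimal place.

192.7

Free-air correction = 0.3086 × 177.0 = 54.62 mGal
Free-air anomaly = 982085.57 − 981931.59 + (54.62) = 208.60 mGal
Bouguer slab correction = 0.04193 × 2.28 × 177.0 = 16.92 mGal
Simple Bouguer anomaly = 208.60 − (16.92) = 191.68 mGal
Complete Bouguer anomaly = 191.68 + 1.02 = 192.70 mGal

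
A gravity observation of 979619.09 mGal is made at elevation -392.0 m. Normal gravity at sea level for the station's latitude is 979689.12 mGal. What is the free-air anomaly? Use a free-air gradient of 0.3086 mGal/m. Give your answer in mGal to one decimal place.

-191.0

Free-air correction = 0.3086 × -392.0 = -120.97 mGal
Free-air anomaly = 979619.09 − 979689.12 + (-120.97) = -191.00 mGal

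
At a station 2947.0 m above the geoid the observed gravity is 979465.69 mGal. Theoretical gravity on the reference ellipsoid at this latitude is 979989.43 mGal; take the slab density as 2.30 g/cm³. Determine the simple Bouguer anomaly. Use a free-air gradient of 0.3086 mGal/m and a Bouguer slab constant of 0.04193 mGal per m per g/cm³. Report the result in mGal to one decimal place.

101.5

Free-air correction = 0.3086 × 2947.0 = 909.44 mGal
Free-air anomaly = 979465.69 − 979989.43 + (909.44) = 385.70 mGal
Bouguer slab correction = 0.04193 × 2.30 × 2947.0 = 284.21 mGal
Simple Bouguer anomaly = 385.70 − (284.21) = 101.49 mGal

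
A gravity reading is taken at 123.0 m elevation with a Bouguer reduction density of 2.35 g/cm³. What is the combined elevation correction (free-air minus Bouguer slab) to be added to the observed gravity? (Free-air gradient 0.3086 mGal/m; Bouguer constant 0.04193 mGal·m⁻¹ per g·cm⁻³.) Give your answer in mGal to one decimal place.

25.8

Combined gradient = 0.3086 − 0.04193 × 2.35 = 0.2100645 mGal/m
Combined elevation correction = 0.2100645 × 123.0 = 25.8 mGal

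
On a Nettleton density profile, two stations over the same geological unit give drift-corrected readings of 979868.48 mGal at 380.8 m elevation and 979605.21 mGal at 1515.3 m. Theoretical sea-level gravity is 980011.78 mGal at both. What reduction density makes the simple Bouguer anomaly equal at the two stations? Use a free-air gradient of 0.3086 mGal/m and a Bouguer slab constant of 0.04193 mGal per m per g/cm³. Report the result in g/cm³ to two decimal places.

1.83

Δg_obs = 979605.21 − 979868.48 = -263.27 mGal over Δh = 1515.3 − 380.8 = 1134.5 m
Equal Bouguer anomalies ⇒ Δg_obs + (0.3086 − 0.04193ρ)·Δh = 0
0.3086 − 0.04193ρ = −Δg_obs/Δh = 0.23206
ρ = (0.3086 − 0.23206) / 0.04193 = 1.83 g/cm³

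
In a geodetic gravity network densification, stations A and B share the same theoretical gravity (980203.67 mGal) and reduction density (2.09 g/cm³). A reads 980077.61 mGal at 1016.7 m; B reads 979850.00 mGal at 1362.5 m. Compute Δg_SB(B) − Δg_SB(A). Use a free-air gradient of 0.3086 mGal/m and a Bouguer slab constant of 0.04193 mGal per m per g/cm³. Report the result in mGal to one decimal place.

Δg_SB(A) = 980077.61 − 980203.67 + 0.3086×1016.7 − 0.04193×2.09×1016.7 = 98.60 mGal
Δg_SB(B) = 979850.00 − 980203.67 + 0.3086×1362.5 − 0.04193×2.09×1362.5 = -52.60 mGal
Difference = -52.60 − (98.60) = -151.20 mGal

-151.2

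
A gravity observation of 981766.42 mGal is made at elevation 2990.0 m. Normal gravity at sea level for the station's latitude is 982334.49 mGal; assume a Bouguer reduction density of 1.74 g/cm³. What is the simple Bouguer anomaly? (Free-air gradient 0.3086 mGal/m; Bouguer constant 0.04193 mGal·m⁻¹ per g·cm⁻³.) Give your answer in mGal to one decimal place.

Free-air correction = 0.3086 × 2990.0 = 922.71 mGal
Free-air anomaly = 981766.42 − 982334.49 + (922.71) = 354.64 mGal
Bouguer slab correction = 0.04193 × 1.74 × 2990.0 = 218.15 mGal
Simple Bouguer anomaly = 354.64 − (218.15) = 136.49 mGal

136.5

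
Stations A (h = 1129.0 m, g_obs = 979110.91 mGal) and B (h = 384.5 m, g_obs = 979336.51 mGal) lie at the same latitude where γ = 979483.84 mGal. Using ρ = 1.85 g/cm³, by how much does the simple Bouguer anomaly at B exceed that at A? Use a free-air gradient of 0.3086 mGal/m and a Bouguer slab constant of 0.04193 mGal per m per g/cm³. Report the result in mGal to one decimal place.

Δg_SB(A) = 979110.91 − 979483.84 + 0.3086×1129.0 − 0.04193×1.85×1129.0 = -112.10 mGal
Δg_SB(B) = 979336.51 − 979483.84 + 0.3086×384.5 − 0.04193×1.85×384.5 = -58.50 mGal
Difference = -58.50 − (-112.10) = 53.60 mGal

53.6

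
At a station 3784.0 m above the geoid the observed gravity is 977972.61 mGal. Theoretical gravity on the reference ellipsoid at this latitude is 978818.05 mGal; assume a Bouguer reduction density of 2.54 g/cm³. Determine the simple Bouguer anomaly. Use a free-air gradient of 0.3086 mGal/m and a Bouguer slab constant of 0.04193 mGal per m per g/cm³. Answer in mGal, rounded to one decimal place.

-80.7

Free-air correction = 0.3086 × 3784.0 = 1167.74 mGal
Free-air anomaly = 977972.61 − 978818.05 + (1167.74) = 322.30 mGal
Bouguer slab correction = 0.04193 × 2.54 × 3784.0 = 403.00 mGal
Simple Bouguer anomaly = 322.30 − (403.00) = -80.70 mGal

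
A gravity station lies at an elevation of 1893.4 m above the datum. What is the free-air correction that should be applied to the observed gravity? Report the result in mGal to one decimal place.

Free-air correction = 0.3086 × 1893.4 = 584.3 mGal

584.3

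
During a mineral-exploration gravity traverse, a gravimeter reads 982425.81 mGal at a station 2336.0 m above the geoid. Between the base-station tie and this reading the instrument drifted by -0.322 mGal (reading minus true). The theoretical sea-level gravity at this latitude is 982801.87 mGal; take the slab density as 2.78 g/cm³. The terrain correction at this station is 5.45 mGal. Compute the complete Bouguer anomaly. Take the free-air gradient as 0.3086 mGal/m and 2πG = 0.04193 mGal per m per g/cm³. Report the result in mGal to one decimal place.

78.3

Drift-corrected reading = 982425.81 − (-0.322) = 982426.132 mGal
Free-air correction = 0.3086 × 2336.0 = 720.89 mGal
Free-air anomaly = 982426.132 − 982801.87 + (720.89) = 345.152 mGal
Bouguer slab correction = 0.04193 × 2.78 × 2336.0 = 272.30 mGal
Simple Bouguer anomaly = 345.152 − (272.30) = 72.852 mGal
Complete Bouguer anomaly = 72.852 + 5.45 = 78.302 mGal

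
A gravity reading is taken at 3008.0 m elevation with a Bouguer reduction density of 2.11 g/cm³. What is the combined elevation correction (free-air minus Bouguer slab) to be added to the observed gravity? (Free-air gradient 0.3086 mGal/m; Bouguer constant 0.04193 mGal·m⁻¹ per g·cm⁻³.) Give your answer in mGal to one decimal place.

Combined gradient = 0.3086 − 0.04193 × 2.11 = 0.2201277 mGal/m
Combined elevation correction = 0.2201277 × 3008.0 = 662.1 mGal

662.1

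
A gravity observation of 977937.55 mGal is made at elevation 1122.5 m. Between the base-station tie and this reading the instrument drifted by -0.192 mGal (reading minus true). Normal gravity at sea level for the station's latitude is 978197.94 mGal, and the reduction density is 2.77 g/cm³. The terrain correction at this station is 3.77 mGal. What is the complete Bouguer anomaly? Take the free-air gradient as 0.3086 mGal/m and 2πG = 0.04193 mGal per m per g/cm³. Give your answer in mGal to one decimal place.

-40.4

Drift-corrected reading = 977937.55 − (-0.192) = 977937.742 mGal
Free-air correction = 0.3086 × 1122.5 = 346.40 mGal
Free-air anomaly = 977937.742 − 978197.94 + (346.40) = 86.202 mGal
Bouguer slab correction = 0.04193 × 2.77 × 1122.5 = 130.37 mGal
Simple Bouguer anomaly = 86.202 − (130.37) = -44.168 mGal
Complete Bouguer anomaly = -44.168 + 3.77 = -40.398 mGal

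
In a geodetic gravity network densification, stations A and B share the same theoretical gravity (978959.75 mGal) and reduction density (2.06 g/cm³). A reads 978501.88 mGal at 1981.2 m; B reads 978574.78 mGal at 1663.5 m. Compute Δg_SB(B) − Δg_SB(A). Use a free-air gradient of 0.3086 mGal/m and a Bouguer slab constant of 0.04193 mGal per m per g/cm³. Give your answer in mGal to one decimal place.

2.3

Δg_SB(A) = 978501.88 − 978959.75 + 0.3086×1981.2 − 0.04193×2.06×1981.2 = -17.60 mGal
Δg_SB(B) = 978574.78 − 978959.75 + 0.3086×1663.5 − 0.04193×2.06×1663.5 = -15.30 mGal
Difference = -15.30 − (-17.60) = 2.30 mGal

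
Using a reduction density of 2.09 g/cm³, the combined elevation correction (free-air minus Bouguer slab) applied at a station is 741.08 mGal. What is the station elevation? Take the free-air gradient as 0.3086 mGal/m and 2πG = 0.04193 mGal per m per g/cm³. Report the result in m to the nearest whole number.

3354

Combined gradient = 0.3086 − 0.04193 × 2.09 = 0.2209663 mGal/m
h = 741.08 / 0.2209663 = 3353.81 m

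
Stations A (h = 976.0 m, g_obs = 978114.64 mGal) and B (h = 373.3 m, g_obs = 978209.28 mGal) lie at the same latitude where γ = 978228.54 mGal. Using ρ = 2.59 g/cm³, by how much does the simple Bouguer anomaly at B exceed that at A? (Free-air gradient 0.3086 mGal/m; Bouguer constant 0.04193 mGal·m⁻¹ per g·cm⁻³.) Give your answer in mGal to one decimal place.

Δg_SB(A) = 978114.64 − 978228.54 + 0.3086×976.0 − 0.04193×2.59×976.0 = 81.30 mGal
Δg_SB(B) = 978209.28 − 978228.54 + 0.3086×373.3 − 0.04193×2.59×373.3 = 55.40 mGal
Difference = 55.40 − (81.30) = -25.90 mGal

-25.9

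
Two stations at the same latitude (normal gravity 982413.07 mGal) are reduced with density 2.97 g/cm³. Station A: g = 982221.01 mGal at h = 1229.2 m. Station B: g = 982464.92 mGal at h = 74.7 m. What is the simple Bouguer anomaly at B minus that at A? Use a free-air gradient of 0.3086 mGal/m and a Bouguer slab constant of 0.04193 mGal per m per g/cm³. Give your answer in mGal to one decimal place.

31.4

Δg_SB(A) = 982221.01 − 982413.07 + 0.3086×1229.2 − 0.04193×2.97×1229.2 = 34.20 mGal
Δg_SB(B) = 982464.92 − 982413.07 + 0.3086×74.7 − 0.04193×2.97×74.7 = 65.60 mGal
Difference = 65.60 − (34.20) = 31.40 mGal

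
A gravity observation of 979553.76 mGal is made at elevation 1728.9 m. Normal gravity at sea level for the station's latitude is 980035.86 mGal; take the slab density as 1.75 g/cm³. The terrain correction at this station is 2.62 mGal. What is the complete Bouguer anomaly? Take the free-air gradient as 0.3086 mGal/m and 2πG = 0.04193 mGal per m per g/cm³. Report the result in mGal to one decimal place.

Free-air correction = 0.3086 × 1728.9 = 533.54 mGal
Free-air anomaly = 979553.76 − 980035.86 + (533.54) = 51.44 mGal
Bouguer slab correction = 0.04193 × 1.75 × 1728.9 = 126.86 mGal
Simple Bouguer anomaly = 51.44 − (126.86) = -75.42 mGal
Complete Bouguer anomaly = -75.42 + 2.62 = -72.80 mGal

-72.8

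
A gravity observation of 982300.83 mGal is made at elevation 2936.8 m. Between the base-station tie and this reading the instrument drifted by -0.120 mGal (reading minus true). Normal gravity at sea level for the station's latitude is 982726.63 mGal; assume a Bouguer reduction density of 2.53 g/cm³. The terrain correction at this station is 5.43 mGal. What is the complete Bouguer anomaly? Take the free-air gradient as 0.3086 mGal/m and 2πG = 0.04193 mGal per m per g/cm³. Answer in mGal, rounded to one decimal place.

174.5

Drift-corrected reading = 982300.83 − (-0.120) = 982300.950 mGal
Free-air correction = 0.3086 × 2936.8 = 906.30 mGal
Free-air anomaly = 982300.950 − 982726.63 + (906.30) = 480.620 mGal
Bouguer slab correction = 0.04193 × 2.53 × 2936.8 = 311.54 mGal
Simple Bouguer anomaly = 480.620 − (311.54) = 169.080 mGal
Complete Bouguer anomaly = 169.080 + 5.43 = 174.510 mGal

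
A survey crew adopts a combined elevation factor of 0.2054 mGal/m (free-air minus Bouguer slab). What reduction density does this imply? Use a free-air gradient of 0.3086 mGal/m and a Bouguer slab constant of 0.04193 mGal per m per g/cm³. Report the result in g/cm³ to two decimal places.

2.46

0.2054 = 0.3086 − 0.04193 × ρ
ρ = (0.3086 − 0.2054) / 0.04193 = 2.46 g/cm³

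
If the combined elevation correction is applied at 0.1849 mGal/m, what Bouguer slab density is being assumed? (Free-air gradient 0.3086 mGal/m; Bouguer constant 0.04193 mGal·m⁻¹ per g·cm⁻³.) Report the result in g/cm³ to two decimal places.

2.95

0.1849 = 0.3086 − 0.04193 × ρ
ρ = (0.3086 − 0.1849) / 0.04193 = 2.95 g/cm³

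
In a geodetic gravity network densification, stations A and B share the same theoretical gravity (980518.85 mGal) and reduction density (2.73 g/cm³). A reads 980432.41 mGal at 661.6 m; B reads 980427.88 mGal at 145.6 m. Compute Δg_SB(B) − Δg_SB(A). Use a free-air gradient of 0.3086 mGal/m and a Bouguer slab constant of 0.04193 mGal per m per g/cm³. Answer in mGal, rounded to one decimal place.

Δg_SB(A) = 980432.41 − 980518.85 + 0.3086×661.6 − 0.04193×2.73×661.6 = 42.00 mGal
Δg_SB(B) = 980427.88 − 980518.85 + 0.3086×145.6 − 0.04193×2.73×145.6 = -62.70 mGal
Difference = -62.70 − (42.00) = -104.70 mGal

-104.7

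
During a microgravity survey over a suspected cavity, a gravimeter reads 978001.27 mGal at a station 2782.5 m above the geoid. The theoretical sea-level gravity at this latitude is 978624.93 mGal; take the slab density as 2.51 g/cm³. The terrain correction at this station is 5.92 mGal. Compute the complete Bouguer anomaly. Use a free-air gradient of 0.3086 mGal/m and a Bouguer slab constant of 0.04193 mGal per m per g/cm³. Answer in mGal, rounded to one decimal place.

Free-air correction = 0.3086 × 2782.5 = 858.68 mGal
Free-air anomaly = 978001.27 − 978624.93 + (858.68) = 235.02 mGal
Bouguer slab correction = 0.04193 × 2.51 × 2782.5 = 292.84 mGal
Simple Bouguer anomaly = 235.02 − (292.84) = -57.82 mGal
Complete Bouguer anomaly = -57.82 + 5.92 = -51.90 mGal

-51.9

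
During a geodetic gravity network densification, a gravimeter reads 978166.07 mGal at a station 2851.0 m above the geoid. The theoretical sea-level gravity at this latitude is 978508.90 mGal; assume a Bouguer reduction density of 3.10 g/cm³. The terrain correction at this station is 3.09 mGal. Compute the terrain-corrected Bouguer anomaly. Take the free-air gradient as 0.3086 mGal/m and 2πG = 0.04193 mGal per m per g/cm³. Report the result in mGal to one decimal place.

169.5

Free-air correction = 0.3086 × 2851.0 = 879.82 mGal
Free-air anomaly = 978166.07 − 978508.90 + (879.82) = 536.99 mGal
Bouguer slab correction = 0.04193 × 3.10 × 2851.0 = 370.58 mGal
Simple Bouguer anomaly = 536.99 − (370.58) = 166.41 mGal
Complete Bouguer anomaly = 166.41 + 3.09 = 169.50 mGal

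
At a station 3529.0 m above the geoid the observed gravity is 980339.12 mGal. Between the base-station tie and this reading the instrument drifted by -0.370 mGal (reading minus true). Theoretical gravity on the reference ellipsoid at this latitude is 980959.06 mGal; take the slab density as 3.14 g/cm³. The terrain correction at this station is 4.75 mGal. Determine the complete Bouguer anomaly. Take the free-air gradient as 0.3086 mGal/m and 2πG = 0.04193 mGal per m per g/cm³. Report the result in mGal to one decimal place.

Drift-corrected reading = 980339.12 − (-0.370) = 980339.490 mGal
Free-air correction = 0.3086 × 3529.0 = 1089.05 mGal
Free-air anomaly = 980339.490 − 980959.06 + (1089.05) = 469.480 mGal
Bouguer slab correction = 0.04193 × 3.14 × 3529.0 = 464.63 mGal
Simple Bouguer anomaly = 469.480 − (464.63) = 4.850 mGal
Complete Bouguer anomaly = 4.850 + 4.75 = 9.600 mGal

9.6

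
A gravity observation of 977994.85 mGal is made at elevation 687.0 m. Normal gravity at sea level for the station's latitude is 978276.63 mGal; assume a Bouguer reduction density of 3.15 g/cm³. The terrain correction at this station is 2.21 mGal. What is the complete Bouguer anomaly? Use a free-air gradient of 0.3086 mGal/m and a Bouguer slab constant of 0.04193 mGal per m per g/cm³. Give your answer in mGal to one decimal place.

-158.3

Free-air correction = 0.3086 × 687.0 = 212.01 mGal
Free-air anomaly = 977994.85 − 978276.63 + (212.01) = -69.77 mGal
Bouguer slab correction = 0.04193 × 3.15 × 687.0 = 90.74 mGal
Simple Bouguer anomaly = -69.77 − (90.74) = -160.51 mGal
Complete Bouguer anomaly = -160.51 + 2.21 = -158.30 mGal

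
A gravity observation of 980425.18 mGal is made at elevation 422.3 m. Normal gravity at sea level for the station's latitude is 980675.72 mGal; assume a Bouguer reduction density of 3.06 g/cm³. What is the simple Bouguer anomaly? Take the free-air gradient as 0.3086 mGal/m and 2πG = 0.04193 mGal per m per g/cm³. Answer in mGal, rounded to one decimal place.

Free-air correction = 0.3086 × 422.3 = 130.32 mGal
Free-air anomaly = 980425.18 − 980675.72 + (130.32) = -120.22 mGal
Bouguer slab correction = 0.04193 × 3.06 × 422.3 = 54.18 mGal
Simple Bouguer anomaly = -120.22 − (54.18) = -174.40 mGal

-174.4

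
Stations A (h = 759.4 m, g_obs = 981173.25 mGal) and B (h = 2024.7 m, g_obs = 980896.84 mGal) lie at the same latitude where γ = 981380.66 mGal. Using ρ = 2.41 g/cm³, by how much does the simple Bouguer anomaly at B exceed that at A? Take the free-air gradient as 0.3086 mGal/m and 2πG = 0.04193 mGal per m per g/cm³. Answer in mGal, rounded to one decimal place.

Δg_SB(A) = 981173.25 − 981380.66 + 0.3086×759.4 − 0.04193×2.41×759.4 = -49.80 mGal
Δg_SB(B) = 980896.84 − 981380.66 + 0.3086×2024.7 − 0.04193×2.41×2024.7 = -63.60 mGal
Difference = -63.60 − (-49.80) = -13.80 mGal

-13.8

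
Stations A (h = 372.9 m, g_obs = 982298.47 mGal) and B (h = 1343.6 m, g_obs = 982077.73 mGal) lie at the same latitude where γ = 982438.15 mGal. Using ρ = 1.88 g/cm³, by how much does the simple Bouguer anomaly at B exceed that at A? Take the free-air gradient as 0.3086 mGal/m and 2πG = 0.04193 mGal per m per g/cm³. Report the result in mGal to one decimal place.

Δg_SB(A) = 982298.47 − 982438.15 + 0.3086×372.9 − 0.04193×1.88×372.9 = -54.00 mGal
Δg_SB(B) = 982077.73 − 982438.15 + 0.3086×1343.6 − 0.04193×1.88×1343.6 = -51.70 mGal
Difference = -51.70 − (-54.00) = 2.30 mGal

2.3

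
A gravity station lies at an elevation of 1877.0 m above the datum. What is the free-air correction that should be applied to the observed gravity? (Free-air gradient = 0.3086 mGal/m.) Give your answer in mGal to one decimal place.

579.2

Free-air correction = 0.3086 × 1877.0 = 579.2 mGal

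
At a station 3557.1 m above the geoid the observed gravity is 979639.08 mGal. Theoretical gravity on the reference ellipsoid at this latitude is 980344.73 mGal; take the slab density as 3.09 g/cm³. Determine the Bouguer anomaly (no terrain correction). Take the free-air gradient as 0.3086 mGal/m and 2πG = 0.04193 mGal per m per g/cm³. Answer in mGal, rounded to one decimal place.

-68.8

Free-air correction = 0.3086 × 3557.1 = 1097.72 mGal
Free-air anomaly = 979639.08 − 980344.73 + (1097.72) = 392.07 mGal
Bouguer slab correction = 0.04193 × 3.09 × 3557.1 = 460.87 mGal
Simple Bouguer anomaly = 392.07 − (460.87) = -68.80 mGal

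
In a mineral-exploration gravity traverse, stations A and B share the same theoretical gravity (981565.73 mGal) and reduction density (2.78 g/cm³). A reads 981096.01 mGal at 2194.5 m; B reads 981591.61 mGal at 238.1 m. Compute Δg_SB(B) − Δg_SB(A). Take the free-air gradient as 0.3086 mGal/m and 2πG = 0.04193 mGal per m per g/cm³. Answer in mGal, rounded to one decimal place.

119.9

Δg_SB(A) = 981096.01 − 981565.73 + 0.3086×2194.5 − 0.04193×2.78×2194.5 = -48.30 mGal
Δg_SB(B) = 981591.61 − 981565.73 + 0.3086×238.1 − 0.04193×2.78×238.1 = 71.60 mGal
Difference = 71.60 − (-48.30) = 119.90 mGal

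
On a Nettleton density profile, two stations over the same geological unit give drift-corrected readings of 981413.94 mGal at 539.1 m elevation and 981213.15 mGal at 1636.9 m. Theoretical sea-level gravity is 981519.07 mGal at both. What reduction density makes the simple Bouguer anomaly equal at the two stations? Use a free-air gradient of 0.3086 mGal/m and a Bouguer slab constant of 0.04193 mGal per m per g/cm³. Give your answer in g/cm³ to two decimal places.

3.00

Δg_obs = 981213.15 − 981413.94 = -200.79 mGal over Δh = 1636.9 − 539.1 = 1097.8 m
Equal Bouguer anomalies ⇒ Δg_obs + (0.3086 − 0.04193ρ)·Δh = 0
0.3086 − 0.04193ρ = −Δg_obs/Δh = 0.18290
ρ = (0.3086 − 0.18290) / 0.04193 = 3.00 g/cm³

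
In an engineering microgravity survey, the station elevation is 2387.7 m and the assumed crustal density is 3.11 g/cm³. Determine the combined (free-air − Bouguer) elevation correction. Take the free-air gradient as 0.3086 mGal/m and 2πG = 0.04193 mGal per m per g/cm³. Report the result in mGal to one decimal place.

Combined gradient = 0.3086 − 0.04193 × 3.11 = 0.1781977 mGal/m
Combined elevation correction = 0.1781977 × 2387.7 = 425.5 mGal

425.5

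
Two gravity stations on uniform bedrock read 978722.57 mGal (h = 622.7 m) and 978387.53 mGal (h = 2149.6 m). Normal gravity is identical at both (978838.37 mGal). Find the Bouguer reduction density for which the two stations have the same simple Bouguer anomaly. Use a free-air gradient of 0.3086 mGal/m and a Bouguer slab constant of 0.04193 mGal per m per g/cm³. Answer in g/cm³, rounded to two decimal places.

2.13

Δg_obs = 978387.53 − 978722.57 = -335.04 mGal over Δh = 2149.6 − 622.7 = 1526.9 m
Equal Bouguer anomalies ⇒ Δg_obs + (0.3086 − 0.04193ρ)·Δh = 0
0.3086 − 0.04193ρ = −Δg_obs/Δh = 0.21942
ρ = (0.3086 − 0.21942) / 0.04193 = 2.13 g/cm³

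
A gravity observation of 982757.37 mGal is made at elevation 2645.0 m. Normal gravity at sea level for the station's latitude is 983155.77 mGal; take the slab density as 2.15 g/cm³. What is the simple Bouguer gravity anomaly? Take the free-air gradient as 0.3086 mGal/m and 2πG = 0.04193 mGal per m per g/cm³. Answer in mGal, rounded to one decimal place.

Free-air correction = 0.3086 × 2645.0 = 816.25 mGal
Free-air anomaly = 982757.37 − 983155.77 + (816.25) = 417.85 mGal
Bouguer slab correction = 0.04193 × 2.15 × 2645.0 = 238.45 mGal
Simple Bouguer anomaly = 417.85 − (238.45) = 179.40 mGal

179.4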